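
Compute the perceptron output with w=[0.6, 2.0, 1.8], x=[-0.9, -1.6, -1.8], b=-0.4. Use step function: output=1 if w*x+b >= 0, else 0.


z = w . x + b
= 0.6*-0.9 + 2.0*-1.6 + 1.8*-1.8 + -0.4
= -0.54 + -3.2 + -3.24 + -0.4
= -6.98 + -0.4
= -7.38
Since z = -7.38 < 0, output = 0

0


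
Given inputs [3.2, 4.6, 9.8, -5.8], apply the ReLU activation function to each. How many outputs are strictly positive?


ReLU(x) = max(0, x) for each element:
ReLU(3.2) = 3.2
ReLU(4.6) = 4.6
ReLU(9.8) = 9.8
ReLU(-5.8) = 0
Active neurons (>0): 3

3


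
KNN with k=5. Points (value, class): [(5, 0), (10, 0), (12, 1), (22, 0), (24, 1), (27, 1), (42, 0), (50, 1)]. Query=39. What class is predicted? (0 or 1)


Distances from query 39:
Point 42 (class 0): distance = 3
Point 50 (class 1): distance = 11
Point 27 (class 1): distance = 12
Point 24 (class 1): distance = 15
Point 22 (class 0): distance = 17
K=5 nearest neighbors: classes = [0, 1, 1, 1, 0]
Votes for class 1: 3 / 5
Majority vote => class 1

1


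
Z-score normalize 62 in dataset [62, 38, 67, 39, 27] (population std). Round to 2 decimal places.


Mean = (62 + 38 + 67 + 39 + 27) / 5 = 46.6
Variance = sum((x_i - mean)^2) / n = 233.84
Std = sqrt(233.84) = 15.2918
Z = (x - mean) / std
= (62 - 46.6) / 15.2918
= 15.4 / 15.2918
= 1.01

1.01


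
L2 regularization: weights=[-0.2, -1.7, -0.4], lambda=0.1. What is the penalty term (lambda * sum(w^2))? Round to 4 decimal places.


Squaring each weight:
(-0.2)^2 = 0.04
(-1.7)^2 = 2.89
(-0.4)^2 = 0.16
Sum of squares = 3.09
Penalty = 0.1 * 3.09 = 0.3090

0.3090


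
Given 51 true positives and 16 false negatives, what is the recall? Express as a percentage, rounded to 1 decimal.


Recall = TP / (TP + FN) * 100
= 51 / (51 + 16)
= 51 / 67
= 0.7612
= 76.1%

76.1


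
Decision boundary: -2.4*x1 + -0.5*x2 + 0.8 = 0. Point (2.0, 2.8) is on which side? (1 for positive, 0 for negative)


Compute -2.4 * 2.0 + -0.5 * 2.8 + 0.8
= -4.8 + -1.4 + 0.8
= -5.4
Since -5.4 < 0, the point is on the negative side.

0


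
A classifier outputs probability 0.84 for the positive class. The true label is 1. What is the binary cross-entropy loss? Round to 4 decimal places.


For y=1: Loss = -log(p)
= -log(0.84)
= -(-0.1744)
= 0.1744

0.1744


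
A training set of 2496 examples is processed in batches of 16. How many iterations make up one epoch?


Iterations per epoch = dataset_size / batch_size
= 2496 / 16
= 156

156


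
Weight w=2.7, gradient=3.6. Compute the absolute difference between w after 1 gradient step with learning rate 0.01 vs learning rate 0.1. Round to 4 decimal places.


With lr=0.01: w_new = 2.7 - 0.01 * 3.6 = 2.664
With lr=0.1: w_new = 2.7 - 0.1 * 3.6 = 2.34
Absolute difference = |2.664 - 2.34|
= 0.3240

0.3240


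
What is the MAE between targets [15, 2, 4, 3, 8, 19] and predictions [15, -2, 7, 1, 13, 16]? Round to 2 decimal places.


Absolute errors: [0, 4, 3, 2, 5, 3]
Sum of absolute errors = 17
MAE = 17 / 6 = 2.83

2.83


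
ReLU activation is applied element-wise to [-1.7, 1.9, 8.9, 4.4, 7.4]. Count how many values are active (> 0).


ReLU(x) = max(0, x) for each element:
ReLU(-1.7) = 0
ReLU(1.9) = 1.9
ReLU(8.9) = 8.9
ReLU(4.4) = 4.4
ReLU(7.4) = 7.4
Active neurons (>0): 4

4


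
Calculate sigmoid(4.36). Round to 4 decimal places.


sigmoid(z) = 1 / (1 + exp(-z))
exp(-(4.36)) = exp(-4.36) = 0.0128
1 + 0.0128 = 1.0128
1 / 1.0128 = 0.9874

0.9874


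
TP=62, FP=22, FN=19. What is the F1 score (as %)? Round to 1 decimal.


Precision = TP / (TP + FP) = 62 / 84 = 0.7381
Recall = TP / (TP + FN) = 62 / 81 = 0.7654
F1 = 2 * P * R / (P + R)
= 2 * 0.7381 * 0.7654 / (0.7381 + 0.7654)
= 1.1299 / 1.5035
= 0.7515
As percentage: 75.2%

75.2


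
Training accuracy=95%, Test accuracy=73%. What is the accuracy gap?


Gap = train_accuracy - test_accuracy
= 95 - 73
= 22%
This large gap strongly indicates overfitting.

22


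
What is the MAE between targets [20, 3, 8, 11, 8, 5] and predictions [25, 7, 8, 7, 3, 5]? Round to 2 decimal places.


Absolute errors: [5, 4, 0, 4, 5, 0]
Sum of absolute errors = 18
MAE = 18 / 6 = 3.00

3.00


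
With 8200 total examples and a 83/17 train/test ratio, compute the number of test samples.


Train samples = 8200 * 83% = 6806
Test samples = 8200 - 6806
= 1394

1394


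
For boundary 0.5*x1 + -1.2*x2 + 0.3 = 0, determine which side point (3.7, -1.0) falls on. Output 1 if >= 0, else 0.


Compute 0.5 * 3.7 + -1.2 * -1.0 + 0.3
= 1.85 + 1.2 + 0.3
= 3.35
Since 3.35 >= 0, the point is on the positive side.

1


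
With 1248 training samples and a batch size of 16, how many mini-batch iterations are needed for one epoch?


Iterations per epoch = dataset_size / batch_size
= 1248 / 16
= 78

78


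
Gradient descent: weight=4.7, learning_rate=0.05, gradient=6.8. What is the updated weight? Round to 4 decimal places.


w_new = w_old - lr * gradient
= 4.7 - 0.05 * 6.8
= 4.7 - (0.34)
= 4.3600

4.3600


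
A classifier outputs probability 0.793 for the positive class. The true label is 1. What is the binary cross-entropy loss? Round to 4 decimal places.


For y=1: Loss = -log(p)
= -log(0.793)
= -(-0.2319)
= 0.2319

0.2319


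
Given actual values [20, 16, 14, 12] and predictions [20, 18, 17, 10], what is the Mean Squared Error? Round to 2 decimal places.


Differences: [0, -2, -3, 2]
Squared errors: [0, 4, 9, 4]
Sum of squared errors = 17
MSE = 17 / 4 = 4.25

4.25


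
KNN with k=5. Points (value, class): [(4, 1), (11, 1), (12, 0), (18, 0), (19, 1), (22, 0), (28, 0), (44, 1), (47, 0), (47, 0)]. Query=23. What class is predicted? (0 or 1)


Distances from query 23:
Point 22 (class 0): distance = 1
Point 19 (class 1): distance = 4
Point 18 (class 0): distance = 5
Point 28 (class 0): distance = 5
Point 12 (class 0): distance = 11
K=5 nearest neighbors: classes = [0, 1, 0, 0, 0]
Votes for class 1: 1 / 5
Majority vote => class 0

0


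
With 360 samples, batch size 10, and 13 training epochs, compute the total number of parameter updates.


Iterations per epoch = 360 / 10 = 36
Total updates = iterations_per_epoch * epochs
= 36 * 13
= 468

468


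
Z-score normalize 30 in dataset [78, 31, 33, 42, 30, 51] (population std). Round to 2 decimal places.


Mean = (78 + 31 + 33 + 42 + 30 + 51) / 6 = 44.1667
Variance = sum((x_i - mean)^2) / n = 282.4722
Std = sqrt(282.4722) = 16.8069
Z = (x - mean) / std
= (30 - 44.1667) / 16.8069
= -14.1667 / 16.8069
= -0.84

-0.84


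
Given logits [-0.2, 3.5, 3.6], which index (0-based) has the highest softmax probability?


Softmax is a monotonic transformation, so it preserves the argmax.
We need to find the index of the maximum logit.
Index 0: -0.2
Index 1: 3.5
Index 2: 3.6
Maximum logit = 3.6 at index 2

2


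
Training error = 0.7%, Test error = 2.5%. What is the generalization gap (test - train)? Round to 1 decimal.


Generalization gap = test_error - train_error
= 2.5 - 0.7
= 1.8%
A small gap suggests good generalization.

1.8


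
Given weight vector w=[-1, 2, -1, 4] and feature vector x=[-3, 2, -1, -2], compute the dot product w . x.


Element-wise products:
-1 * -3 = 3
2 * 2 = 4
-1 * -1 = 1
4 * -2 = -8
Sum = 3 + 4 + 1 + -8
= 0

0


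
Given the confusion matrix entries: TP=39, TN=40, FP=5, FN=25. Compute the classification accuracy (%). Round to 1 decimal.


Accuracy = (TP + TN) / (TP + TN + FP + FN) * 100
= (39 + 40) / (39 + 40 + 5 + 25)
= 79 / 109
= 0.7248
= 72.5%

72.5


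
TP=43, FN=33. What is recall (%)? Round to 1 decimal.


Recall = TP / (TP + FN) * 100
= 43 / (43 + 33)
= 43 / 76
= 0.5658
= 56.6%

56.6


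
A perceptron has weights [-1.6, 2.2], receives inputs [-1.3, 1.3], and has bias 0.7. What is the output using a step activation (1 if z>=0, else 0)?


z = w . x + b
= -1.6*-1.3 + 2.2*1.3 + 0.7
= 2.08 + 2.86 + 0.7
= 4.94 + 0.7
= 5.64
Since z = 5.64 >= 0, output = 1

1


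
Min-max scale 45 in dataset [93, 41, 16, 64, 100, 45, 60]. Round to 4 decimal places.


Min = 16, Max = 100
Range = 100 - 16 = 84
Scaled = (x - min) / (max - min)
= (45 - 16) / 84
= 29 / 84
= 0.3452

0.3452


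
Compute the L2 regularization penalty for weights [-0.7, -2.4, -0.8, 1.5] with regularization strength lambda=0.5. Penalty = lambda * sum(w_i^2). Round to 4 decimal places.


Squaring each weight:
(-0.7)^2 = 0.49
(-2.4)^2 = 5.76
(-0.8)^2 = 0.64
1.5^2 = 2.25
Sum of squares = 9.14
Penalty = 0.5 * 9.14 = 4.5700

4.5700


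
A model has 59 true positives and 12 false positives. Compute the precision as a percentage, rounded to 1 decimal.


Precision = TP / (TP + FP) * 100
= 59 / (59 + 12)
= 59 / 71
= 0.831
= 83.1%

83.1


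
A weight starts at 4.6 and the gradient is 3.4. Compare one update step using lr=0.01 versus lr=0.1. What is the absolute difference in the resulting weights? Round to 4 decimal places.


With lr=0.01: w_new = 4.6 - 0.01 * 3.4 = 4.566
With lr=0.1: w_new = 4.6 - 0.1 * 3.4 = 4.26
Absolute difference = |4.566 - 4.26|
= 0.3060

0.3060


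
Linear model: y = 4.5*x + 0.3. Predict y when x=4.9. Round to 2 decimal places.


y = 4.5 * 4.9 + (0.3)
= 22.05 + (0.3)
= 22.35

22.35


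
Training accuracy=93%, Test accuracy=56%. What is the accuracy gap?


Gap = train_accuracy - test_accuracy
= 93 - 56
= 37%
This large gap strongly indicates overfitting.

37


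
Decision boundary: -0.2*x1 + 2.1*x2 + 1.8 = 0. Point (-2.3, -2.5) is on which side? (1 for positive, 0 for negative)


Compute -0.2 * -2.3 + 2.1 * -2.5 + 1.8
= 0.46 + -5.25 + 1.8
= -2.99
Since -2.99 < 0, the point is on the negative side.

0


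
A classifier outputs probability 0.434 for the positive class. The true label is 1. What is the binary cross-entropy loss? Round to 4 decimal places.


For y=1: Loss = -log(p)
= -log(0.434)
= -(-0.8347)
= 0.8347

0.8347


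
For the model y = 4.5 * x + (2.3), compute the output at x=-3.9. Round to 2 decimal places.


y = 4.5 * -3.9 + (2.3)
= -17.55 + (2.3)
= -15.25

-15.25


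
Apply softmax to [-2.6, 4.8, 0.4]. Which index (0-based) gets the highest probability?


Softmax is a monotonic transformation, so it preserves the argmax.
We need to find the index of the maximum logit.
Index 0: -2.6
Index 1: 4.8
Index 2: 0.4
Maximum logit = 4.8 at index 1

1


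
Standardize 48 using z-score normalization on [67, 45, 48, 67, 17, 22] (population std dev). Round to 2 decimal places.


Mean = (67 + 45 + 48 + 67 + 17 + 22) / 6 = 44.3333
Variance = sum((x_i - mean)^2) / n = 381.2222
Std = sqrt(381.2222) = 19.5249
Z = (x - mean) / std
= (48 - 44.3333) / 19.5249
= 3.6667 / 19.5249
= 0.19

0.19


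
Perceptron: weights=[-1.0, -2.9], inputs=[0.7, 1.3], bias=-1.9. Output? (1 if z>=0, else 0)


z = w . x + b
= -1.0*0.7 + -2.9*1.3 + -1.9
= -0.7 + -3.77 + -1.9
= -4.47 + -1.9
= -6.37
Since z = -6.37 < 0, output = 0

0


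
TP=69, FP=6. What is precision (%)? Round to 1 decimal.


Precision = TP / (TP + FP) * 100
= 69 / (69 + 6)
= 69 / 75
= 0.92
= 92.0%

92.0


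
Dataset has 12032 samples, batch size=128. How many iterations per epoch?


Iterations per epoch = dataset_size / batch_size
= 12032 / 128
= 94

94


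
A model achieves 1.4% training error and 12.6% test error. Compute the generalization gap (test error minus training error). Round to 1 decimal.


Generalization gap = test_error - train_error
= 12.6 - 1.4
= 11.2%
A large gap suggests overfitting.

11.2


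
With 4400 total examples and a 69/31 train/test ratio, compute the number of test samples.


Train samples = 4400 * 69% = 3036
Test samples = 4400 - 3036
= 1364

1364


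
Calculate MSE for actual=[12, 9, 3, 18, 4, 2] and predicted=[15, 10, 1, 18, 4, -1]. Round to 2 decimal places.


Differences: [-3, -1, 2, 0, 0, 3]
Squared errors: [9, 1, 4, 0, 0, 9]
Sum of squared errors = 23
MSE = 23 / 6 = 3.83

3.83


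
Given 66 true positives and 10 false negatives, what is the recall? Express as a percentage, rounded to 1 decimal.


Recall = TP / (TP + FN) * 100
= 66 / (66 + 10)
= 66 / 76
= 0.8684
= 86.8%

86.8


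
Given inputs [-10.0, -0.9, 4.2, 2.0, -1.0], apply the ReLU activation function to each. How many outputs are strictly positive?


ReLU(x) = max(0, x) for each element:
ReLU(-10.0) = 0
ReLU(-0.9) = 0
ReLU(4.2) = 4.2
ReLU(2.0) = 2.0
ReLU(-1.0) = 0
Active neurons (>0): 2

2


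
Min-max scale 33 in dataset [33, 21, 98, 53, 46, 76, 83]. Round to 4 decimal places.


Min = 21, Max = 98
Range = 98 - 21 = 77
Scaled = (x - min) / (max - min)
= (33 - 21) / 77
= 12 / 77
= 0.1558

0.1558


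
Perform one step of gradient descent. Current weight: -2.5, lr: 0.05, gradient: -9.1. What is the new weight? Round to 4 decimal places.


w_new = w_old - lr * gradient
= -2.5 - 0.05 * -9.1
= -2.5 - (-0.455)
= -2.0450

-2.0450


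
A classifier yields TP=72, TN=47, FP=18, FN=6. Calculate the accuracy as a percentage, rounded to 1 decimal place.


Accuracy = (TP + TN) / (TP + TN + FP + FN) * 100
= (72 + 47) / (72 + 47 + 18 + 6)
= 119 / 143
= 0.8322
= 83.2%

83.2


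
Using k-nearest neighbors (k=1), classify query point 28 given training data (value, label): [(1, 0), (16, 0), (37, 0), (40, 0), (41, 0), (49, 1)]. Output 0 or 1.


Distances from query 28:
Point 37 (class 0): distance = 9
K=1 nearest neighbors: classes = [0]
Votes for class 1: 0 / 1
Majority vote => class 0

0


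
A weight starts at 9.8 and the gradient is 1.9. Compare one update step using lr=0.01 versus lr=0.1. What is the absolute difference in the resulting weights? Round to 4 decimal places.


With lr=0.01: w_new = 9.8 - 0.01 * 1.9 = 9.781
With lr=0.1: w_new = 9.8 - 0.1 * 1.9 = 9.61
Absolute difference = |9.781 - 9.61|
= 0.1710

0.1710


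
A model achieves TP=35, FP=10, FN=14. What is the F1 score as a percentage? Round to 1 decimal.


Precision = TP / (TP + FP) = 35 / 45 = 0.7778
Recall = TP / (TP + FN) = 35 / 49 = 0.7143
F1 = 2 * P * R / (P + R)
= 2 * 0.7778 * 0.7143 / (0.7778 + 0.7143)
= 1.1111 / 1.4921
= 0.7447
As percentage: 74.5%

74.5


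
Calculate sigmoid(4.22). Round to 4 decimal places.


sigmoid(z) = 1 / (1 + exp(-z))
exp(-(4.22)) = exp(-4.22) = 0.0147
1 + 0.0147 = 1.0147
1 / 1.0147 = 0.9855

0.9855


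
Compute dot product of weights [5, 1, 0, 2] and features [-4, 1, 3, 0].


Element-wise products:
5 * -4 = -20
1 * 1 = 1
0 * 3 = 0
2 * 0 = 0
Sum = -20 + 1 + 0 + 0
= -19

-19


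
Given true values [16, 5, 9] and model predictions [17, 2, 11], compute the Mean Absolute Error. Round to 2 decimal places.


Absolute errors: [1, 3, 2]
Sum of absolute errors = 6
MAE = 6 / 3 = 2.00

2.00


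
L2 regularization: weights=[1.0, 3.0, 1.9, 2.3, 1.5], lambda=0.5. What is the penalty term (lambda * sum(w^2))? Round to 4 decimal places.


Squaring each weight:
1.0^2 = 1.0
3.0^2 = 9.0
1.9^2 = 3.61
2.3^2 = 5.29
1.5^2 = 2.25
Sum of squares = 21.15
Penalty = 0.5 * 21.15 = 10.5750

10.5750


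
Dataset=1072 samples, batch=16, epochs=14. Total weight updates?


Iterations per epoch = 1072 / 16 = 67
Total updates = iterations_per_epoch * epochs
= 67 * 14
= 938

938


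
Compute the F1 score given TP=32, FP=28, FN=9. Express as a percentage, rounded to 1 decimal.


Precision = TP / (TP + FP) = 32 / 60 = 0.5333
Recall = TP / (TP + FN) = 32 / 41 = 0.7805
F1 = 2 * P * R / (P + R)
= 2 * 0.5333 * 0.7805 / (0.5333 + 0.7805)
= 0.8325 / 1.3138
= 0.6337
As percentage: 63.4%

63.4


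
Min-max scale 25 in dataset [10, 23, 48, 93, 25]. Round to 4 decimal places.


Min = 10, Max = 93
Range = 93 - 10 = 83
Scaled = (x - min) / (max - min)
= (25 - 10) / 83
= 15 / 83
= 0.1807

0.1807


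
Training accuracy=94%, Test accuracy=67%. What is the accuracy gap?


Gap = train_accuracy - test_accuracy
= 94 - 67
= 27%
This large gap strongly indicates overfitting.

27


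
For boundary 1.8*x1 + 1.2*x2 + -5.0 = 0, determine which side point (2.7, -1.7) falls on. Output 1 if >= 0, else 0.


Compute 1.8 * 2.7 + 1.2 * -1.7 + -5.0
= 4.86 + -2.04 + -5.0
= -2.18
Since -2.18 < 0, the point is on the negative side.

0


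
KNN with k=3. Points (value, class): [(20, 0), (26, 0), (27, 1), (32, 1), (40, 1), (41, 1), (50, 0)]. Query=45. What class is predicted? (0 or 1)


Distances from query 45:
Point 41 (class 1): distance = 4
Point 50 (class 0): distance = 5
Point 40 (class 1): distance = 5
K=3 nearest neighbors: classes = [1, 0, 1]
Votes for class 1: 2 / 3
Majority vote => class 1

1


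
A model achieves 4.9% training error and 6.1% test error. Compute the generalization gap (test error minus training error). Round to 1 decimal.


Generalization gap = test_error - train_error
= 6.1 - 4.9
= 1.2%
A small gap suggests good generalization.

1.2


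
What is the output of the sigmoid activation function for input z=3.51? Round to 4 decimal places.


sigmoid(z) = 1 / (1 + exp(-z))
exp(-(3.51)) = exp(-3.51) = 0.0299
1 + 0.0299 = 1.0299
1 / 1.0299 = 0.9710

0.9710


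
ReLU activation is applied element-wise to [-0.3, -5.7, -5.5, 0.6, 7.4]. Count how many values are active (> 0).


ReLU(x) = max(0, x) for each element:
ReLU(-0.3) = 0
ReLU(-5.7) = 0
ReLU(-5.5) = 0
ReLU(0.6) = 0.6
ReLU(7.4) = 7.4
Active neurons (>0): 2

2


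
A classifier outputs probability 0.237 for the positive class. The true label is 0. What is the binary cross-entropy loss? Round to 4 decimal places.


For y=0: Loss = -log(1-p)
= -log(1 - 0.237)
= -log(0.763)
= -(-0.2705)
= 0.2705

0.2705


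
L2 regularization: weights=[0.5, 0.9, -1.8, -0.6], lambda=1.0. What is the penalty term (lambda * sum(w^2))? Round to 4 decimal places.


Squaring each weight:
0.5^2 = 0.25
0.9^2 = 0.81
(-1.8)^2 = 3.24
(-0.6)^2 = 0.36
Sum of squares = 4.66
Penalty = 1.0 * 4.66 = 4.6600

4.6600


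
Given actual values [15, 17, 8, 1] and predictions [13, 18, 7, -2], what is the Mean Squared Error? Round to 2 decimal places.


Differences: [2, -1, 1, 3]
Squared errors: [4, 1, 1, 9]
Sum of squared errors = 15
MSE = 15 / 4 = 3.75

3.75


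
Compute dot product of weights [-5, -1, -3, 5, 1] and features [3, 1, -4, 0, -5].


Element-wise products:
-5 * 3 = -15
-1 * 1 = -1
-3 * -4 = 12
5 * 0 = 0
1 * -5 = -5
Sum = -15 + -1 + 12 + 0 + -5
= -9

-9


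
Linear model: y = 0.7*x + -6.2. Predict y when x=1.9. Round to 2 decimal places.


y = 0.7 * 1.9 + (-6.2)
= 1.33 + (-6.2)
= -4.87

-4.87


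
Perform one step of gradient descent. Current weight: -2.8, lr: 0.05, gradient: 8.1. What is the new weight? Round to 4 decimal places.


w_new = w_old - lr * gradient
= -2.8 - 0.05 * 8.1
= -2.8 - (0.405)
= -3.2050

-3.2050


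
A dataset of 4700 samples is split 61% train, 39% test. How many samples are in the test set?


Train samples = 4700 * 61% = 2867
Test samples = 4700 - 2867
= 1833

1833


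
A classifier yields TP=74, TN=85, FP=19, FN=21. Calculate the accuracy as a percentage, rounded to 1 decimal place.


Accuracy = (TP + TN) / (TP + TN + FP + FN) * 100
= (74 + 85) / (74 + 85 + 19 + 21)
= 159 / 199
= 0.799
= 79.9%

79.9


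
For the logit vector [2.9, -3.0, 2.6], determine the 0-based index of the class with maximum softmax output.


Softmax is a monotonic transformation, so it preserves the argmax.
We need to find the index of the maximum logit.
Index 0: 2.9
Index 1: -3.0
Index 2: 2.6
Maximum logit = 2.9 at index 0

0


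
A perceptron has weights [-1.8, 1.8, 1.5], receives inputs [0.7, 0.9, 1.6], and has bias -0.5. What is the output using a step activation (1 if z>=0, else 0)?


z = w . x + b
= -1.8*0.7 + 1.8*0.9 + 1.5*1.6 + -0.5
= -1.26 + 1.62 + 2.4 + -0.5
= 2.76 + -0.5
= 2.26
Since z = 2.26 >= 0, output = 1

1


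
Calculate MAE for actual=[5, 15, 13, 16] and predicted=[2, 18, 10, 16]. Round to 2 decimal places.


Absolute errors: [3, 3, 3, 0]
Sum of absolute errors = 9
MAE = 9 / 4 = 2.25

2.25


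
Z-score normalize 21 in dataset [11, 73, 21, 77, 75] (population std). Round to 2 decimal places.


Mean = (11 + 73 + 21 + 77 + 75) / 5 = 51.4
Variance = sum((x_i - mean)^2) / n = 847.04
Std = sqrt(847.04) = 29.104
Z = (x - mean) / std
= (21 - 51.4) / 29.104
= -30.4 / 29.104
= -1.04

-1.04


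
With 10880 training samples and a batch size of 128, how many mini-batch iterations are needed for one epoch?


Iterations per epoch = dataset_size / batch_size
= 10880 / 128
= 85

85


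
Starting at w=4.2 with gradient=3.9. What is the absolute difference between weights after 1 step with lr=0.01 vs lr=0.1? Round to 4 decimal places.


With lr=0.01: w_new = 4.2 - 0.01 * 3.9 = 4.161
With lr=0.1: w_new = 4.2 - 0.1 * 3.9 = 3.81
Absolute difference = |4.161 - 3.81|
= 0.3510

0.3510


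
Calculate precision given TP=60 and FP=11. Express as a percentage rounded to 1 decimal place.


Precision = TP / (TP + FP) * 100
= 60 / (60 + 11)
= 60 / 71
= 0.8451
= 84.5%

84.5


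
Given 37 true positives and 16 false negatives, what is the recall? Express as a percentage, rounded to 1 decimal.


Recall = TP / (TP + FN) * 100
= 37 / (37 + 16)
= 37 / 53
= 0.6981
= 69.8%

69.8


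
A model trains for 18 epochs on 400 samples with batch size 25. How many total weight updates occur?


Iterations per epoch = 400 / 25 = 16
Total updates = iterations_per_epoch * epochs
= 16 * 18
= 288

288


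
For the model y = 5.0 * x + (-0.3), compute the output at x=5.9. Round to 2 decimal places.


y = 5.0 * 5.9 + (-0.3)
= 29.5 + (-0.3)
= 29.20

29.20


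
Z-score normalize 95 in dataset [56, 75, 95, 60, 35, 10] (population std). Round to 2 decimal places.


Mean = (56 + 75 + 95 + 60 + 35 + 10) / 6 = 55.1667
Variance = sum((x_i - mean)^2) / n = 741.8056
Std = sqrt(741.8056) = 27.2361
Z = (x - mean) / std
= (95 - 55.1667) / 27.2361
= 39.8333 / 27.2361
= 1.46

1.46


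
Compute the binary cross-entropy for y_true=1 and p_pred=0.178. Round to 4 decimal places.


For y=1: Loss = -log(p)
= -log(0.178)
= -(-1.726)
= 1.7260

1.7260


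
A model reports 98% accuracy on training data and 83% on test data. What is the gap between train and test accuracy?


Gap = train_accuracy - test_accuracy
= 98 - 83
= 15%
This gap suggests the model is overfitting.

15


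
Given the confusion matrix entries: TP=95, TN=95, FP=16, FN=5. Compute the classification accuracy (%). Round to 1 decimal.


Accuracy = (TP + TN) / (TP + TN + FP + FN) * 100
= (95 + 95) / (95 + 95 + 16 + 5)
= 190 / 211
= 0.9005
= 90.0%

90.0


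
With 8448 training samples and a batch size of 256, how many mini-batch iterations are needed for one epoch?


Iterations per epoch = dataset_size / batch_size
= 8448 / 256
= 33

33


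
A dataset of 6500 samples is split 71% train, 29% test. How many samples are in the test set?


Train samples = 6500 * 71% = 4615
Test samples = 6500 - 4615
= 1885

1885


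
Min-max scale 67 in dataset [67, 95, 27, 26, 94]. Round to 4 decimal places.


Min = 26, Max = 95
Range = 95 - 26 = 69
Scaled = (x - min) / (max - min)
= (67 - 26) / 69
= 41 / 69
= 0.5942

0.5942


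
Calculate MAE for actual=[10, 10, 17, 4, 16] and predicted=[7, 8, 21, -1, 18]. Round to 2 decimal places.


Absolute errors: [3, 2, 4, 5, 2]
Sum of absolute errors = 16
MAE = 16 / 5 = 3.20

3.20


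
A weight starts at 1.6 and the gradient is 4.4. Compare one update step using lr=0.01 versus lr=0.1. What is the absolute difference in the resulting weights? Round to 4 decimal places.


With lr=0.01: w_new = 1.6 - 0.01 * 4.4 = 1.556
With lr=0.1: w_new = 1.6 - 0.1 * 4.4 = 1.16
Absolute difference = |1.556 - 1.16|
= 0.3960

0.3960


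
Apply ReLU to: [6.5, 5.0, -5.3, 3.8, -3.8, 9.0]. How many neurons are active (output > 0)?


ReLU(x) = max(0, x) for each element:
ReLU(6.5) = 6.5
ReLU(5.0) = 5.0
ReLU(-5.3) = 0
ReLU(3.8) = 3.8
ReLU(-3.8) = 0
ReLU(9.0) = 9.0
Active neurons (>0): 4

4


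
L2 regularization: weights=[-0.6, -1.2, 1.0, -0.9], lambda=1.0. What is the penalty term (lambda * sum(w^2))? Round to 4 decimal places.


Squaring each weight:
(-0.6)^2 = 0.36
(-1.2)^2 = 1.44
1.0^2 = 1.0
(-0.9)^2 = 0.81
Sum of squares = 3.61
Penalty = 1.0 * 3.61 = 3.6100

3.6100


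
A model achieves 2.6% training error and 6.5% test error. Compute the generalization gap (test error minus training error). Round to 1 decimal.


Generalization gap = test_error - train_error
= 6.5 - 2.6
= 3.9%
A moderate gap.

3.9


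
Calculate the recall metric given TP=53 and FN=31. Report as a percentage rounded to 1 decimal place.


Recall = TP / (TP + FN) * 100
= 53 / (53 + 31)
= 53 / 84
= 0.631
= 63.1%

63.1


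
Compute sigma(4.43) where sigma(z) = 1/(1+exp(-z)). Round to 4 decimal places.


sigmoid(z) = 1 / (1 + exp(-z))
exp(-(4.43)) = exp(-4.43) = 0.0119
1 + 0.0119 = 1.0119
1 / 1.0119 = 0.9882

0.9882


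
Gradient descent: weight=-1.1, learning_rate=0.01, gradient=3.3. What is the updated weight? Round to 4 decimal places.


w_new = w_old - lr * gradient
= -1.1 - 0.01 * 3.3
= -1.1 - (0.033)
= -1.1330

-1.1330


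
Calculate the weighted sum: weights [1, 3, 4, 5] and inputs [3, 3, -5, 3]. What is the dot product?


Element-wise products:
1 * 3 = 3
3 * 3 = 9
4 * -5 = -20
5 * 3 = 15
Sum = 3 + 9 + -20 + 15
= 7

7


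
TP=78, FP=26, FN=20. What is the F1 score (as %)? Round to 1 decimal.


Precision = TP / (TP + FP) = 78 / 104 = 0.75
Recall = TP / (TP + FN) = 78 / 98 = 0.7959
F1 = 2 * P * R / (P + R)
= 2 * 0.75 * 0.7959 / (0.75 + 0.7959)
= 1.1939 / 1.5459
= 0.7723
As percentage: 77.2%

77.2


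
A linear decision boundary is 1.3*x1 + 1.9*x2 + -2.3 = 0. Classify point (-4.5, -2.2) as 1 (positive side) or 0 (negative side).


Compute 1.3 * -4.5 + 1.9 * -2.2 + -2.3
= -5.85 + -4.18 + -2.3
= -12.33
Since -12.33 < 0, the point is on the negative side.

0


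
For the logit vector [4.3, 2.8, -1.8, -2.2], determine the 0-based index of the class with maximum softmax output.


Softmax is a monotonic transformation, so it preserves the argmax.
We need to find the index of the maximum logit.
Index 0: 4.3
Index 1: 2.8
Index 2: -1.8
Index 3: -2.2
Maximum logit = 4.3 at index 0

0


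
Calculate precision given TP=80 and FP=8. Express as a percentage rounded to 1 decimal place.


Precision = TP / (TP + FP) * 100
= 80 / (80 + 8)
= 80 / 88
= 0.9091
= 90.9%

90.9


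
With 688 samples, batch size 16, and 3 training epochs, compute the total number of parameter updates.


Iterations per epoch = 688 / 16 = 43
Total updates = iterations_per_epoch * epochs
= 43 * 3
= 129

129


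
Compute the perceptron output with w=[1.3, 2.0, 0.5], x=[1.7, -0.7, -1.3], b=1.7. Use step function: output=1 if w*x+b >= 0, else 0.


z = w . x + b
= 1.3*1.7 + 2.0*-0.7 + 0.5*-1.3 + 1.7
= 2.21 + -1.4 + -0.65 + 1.7
= 0.16 + 1.7
= 1.86
Since z = 1.86 >= 0, output = 1

1


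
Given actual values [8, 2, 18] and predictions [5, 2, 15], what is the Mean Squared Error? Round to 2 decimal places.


Differences: [3, 0, 3]
Squared errors: [9, 0, 9]
Sum of squared errors = 18
MSE = 18 / 3 = 6.00

6.00


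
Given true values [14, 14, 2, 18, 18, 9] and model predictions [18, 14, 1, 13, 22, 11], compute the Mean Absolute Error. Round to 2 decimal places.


Absolute errors: [4, 0, 1, 5, 4, 2]
Sum of absolute errors = 16
MAE = 16 / 6 = 2.67

2.67


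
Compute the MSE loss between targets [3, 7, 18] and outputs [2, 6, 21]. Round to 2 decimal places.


Differences: [1, 1, -3]
Squared errors: [1, 1, 9]
Sum of squared errors = 11
MSE = 11 / 3 = 3.67

3.67


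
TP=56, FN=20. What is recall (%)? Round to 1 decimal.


Recall = TP / (TP + FN) * 100
= 56 / (56 + 20)
= 56 / 76
= 0.7368
= 73.7%

73.7


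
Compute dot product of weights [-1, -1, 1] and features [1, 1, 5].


Element-wise products:
-1 * 1 = -1
-1 * 1 = -1
1 * 5 = 5
Sum = -1 + -1 + 5
= 3

3


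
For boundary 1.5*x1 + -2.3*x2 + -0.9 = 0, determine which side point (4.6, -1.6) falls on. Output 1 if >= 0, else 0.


Compute 1.5 * 4.6 + -2.3 * -1.6 + -0.9
= 6.9 + 3.68 + -0.9
= 9.68
Since 9.68 >= 0, the point is on the positive side.

1


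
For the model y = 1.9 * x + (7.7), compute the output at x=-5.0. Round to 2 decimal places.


y = 1.9 * -5.0 + (7.7)
= -9.5 + (7.7)
= -1.80

-1.80


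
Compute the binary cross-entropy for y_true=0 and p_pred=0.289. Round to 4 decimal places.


For y=0: Loss = -log(1-p)
= -log(1 - 0.289)
= -log(0.711)
= -(-0.3411)
= 0.3411

0.3411


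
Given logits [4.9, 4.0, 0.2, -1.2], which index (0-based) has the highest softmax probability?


Softmax is a monotonic transformation, so it preserves the argmax.
We need to find the index of the maximum logit.
Index 0: 4.9
Index 1: 4.0
Index 2: 0.2
Index 3: -1.2
Maximum logit = 4.9 at index 0

0


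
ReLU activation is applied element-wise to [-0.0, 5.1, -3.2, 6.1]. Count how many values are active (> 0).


ReLU(x) = max(0, x) for each element:
ReLU(-0.0) = 0
ReLU(5.1) = 5.1
ReLU(-3.2) = 0
ReLU(6.1) = 6.1
Active neurons (>0): 2

2


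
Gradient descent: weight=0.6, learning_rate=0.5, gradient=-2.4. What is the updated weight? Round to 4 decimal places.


w_new = w_old - lr * gradient
= 0.6 - 0.5 * -2.4
= 0.6 - (-1.2)
= 1.8000

1.8000


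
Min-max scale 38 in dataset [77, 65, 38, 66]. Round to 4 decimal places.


Min = 38, Max = 77
Range = 77 - 38 = 39
Scaled = (x - min) / (max - min)
= (38 - 38) / 39
= 0 / 39
= 0.0000

0.0000


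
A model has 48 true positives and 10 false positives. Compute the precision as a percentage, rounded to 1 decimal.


Precision = TP / (TP + FP) * 100
= 48 / (48 + 10)
= 48 / 58
= 0.8276
= 82.8%

82.8


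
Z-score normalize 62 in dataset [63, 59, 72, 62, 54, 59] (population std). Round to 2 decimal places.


Mean = (63 + 59 + 72 + 62 + 54 + 59) / 6 = 61.5
Variance = sum((x_i - mean)^2) / n = 30.25
Std = sqrt(30.25) = 5.5
Z = (x - mean) / std
= (62 - 61.5) / 5.5
= 0.5 / 5.5
= 0.09

0.09


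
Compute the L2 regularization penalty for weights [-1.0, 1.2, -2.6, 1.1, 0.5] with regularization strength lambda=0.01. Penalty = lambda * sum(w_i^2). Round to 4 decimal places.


Squaring each weight:
(-1.0)^2 = 1.0
1.2^2 = 1.44
(-2.6)^2 = 6.76
1.1^2 = 1.21
0.5^2 = 0.25
Sum of squares = 10.66
Penalty = 0.01 * 10.66 = 0.1066

0.1066


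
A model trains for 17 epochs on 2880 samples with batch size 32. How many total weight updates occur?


Iterations per epoch = 2880 / 32 = 90
Total updates = iterations_per_epoch * epochs
= 90 * 17
= 1530

1530


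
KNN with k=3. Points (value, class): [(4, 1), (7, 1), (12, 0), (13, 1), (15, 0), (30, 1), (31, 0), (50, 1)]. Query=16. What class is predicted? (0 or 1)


Distances from query 16:
Point 15 (class 0): distance = 1
Point 13 (class 1): distance = 3
Point 12 (class 0): distance = 4
K=3 nearest neighbors: classes = [0, 1, 0]
Votes for class 1: 1 / 3
Majority vote => class 0

0


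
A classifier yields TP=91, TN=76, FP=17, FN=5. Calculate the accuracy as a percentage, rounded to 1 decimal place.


Accuracy = (TP + TN) / (TP + TN + FP + FN) * 100
= (91 + 76) / (91 + 76 + 17 + 5)
= 167 / 189
= 0.8836
= 88.4%

88.4


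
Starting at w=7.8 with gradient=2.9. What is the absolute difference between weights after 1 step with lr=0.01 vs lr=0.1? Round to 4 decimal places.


With lr=0.01: w_new = 7.8 - 0.01 * 2.9 = 7.771
With lr=0.1: w_new = 7.8 - 0.1 * 2.9 = 7.51
Absolute difference = |7.771 - 7.51|
= 0.2610

0.2610


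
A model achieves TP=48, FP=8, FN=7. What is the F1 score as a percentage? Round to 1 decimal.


Precision = TP / (TP + FP) = 48 / 56 = 0.8571
Recall = TP / (TP + FN) = 48 / 55 = 0.8727
F1 = 2 * P * R / (P + R)
= 2 * 0.8571 * 0.8727 / (0.8571 + 0.8727)
= 1.4961 / 1.7299
= 0.8649
As percentage: 86.5%

86.5


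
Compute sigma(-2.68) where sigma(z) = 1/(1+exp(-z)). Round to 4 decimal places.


sigmoid(z) = 1 / (1 + exp(-z))
exp(-(-2.68)) = exp(2.68) = 14.5851
1 + 14.5851 = 15.5851
1 / 15.5851 = 0.0642

0.0642


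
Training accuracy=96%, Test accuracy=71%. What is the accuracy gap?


Gap = train_accuracy - test_accuracy
= 96 - 71
= 25%
This large gap strongly indicates overfitting.

25


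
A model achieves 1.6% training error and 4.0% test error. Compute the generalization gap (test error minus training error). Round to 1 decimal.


Generalization gap = test_error - train_error
= 4.0 - 1.6
= 2.4%
A moderate gap.

2.4


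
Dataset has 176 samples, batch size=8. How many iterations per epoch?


Iterations per epoch = dataset_size / batch_size
= 176 / 8
= 22

22


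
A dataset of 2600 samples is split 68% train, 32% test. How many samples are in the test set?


Train samples = 2600 * 68% = 1768
Test samples = 2600 - 1768
= 832

832


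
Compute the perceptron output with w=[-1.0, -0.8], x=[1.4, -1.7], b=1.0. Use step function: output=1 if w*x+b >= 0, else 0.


z = w . x + b
= -1.0*1.4 + -0.8*-1.7 + 1.0
= -1.4 + 1.36 + 1.0
= -0.04 + 1.0
= 0.96
Since z = 0.96 >= 0, output = 1

1


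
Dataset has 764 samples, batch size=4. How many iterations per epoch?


Iterations per epoch = dataset_size / batch_size
= 764 / 4
= 191

191


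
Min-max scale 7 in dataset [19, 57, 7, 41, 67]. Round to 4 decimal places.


Min = 7, Max = 67
Range = 67 - 7 = 60
Scaled = (x - min) / (max - min)
= (7 - 7) / 60
= 0 / 60
= 0.0000

0.0000


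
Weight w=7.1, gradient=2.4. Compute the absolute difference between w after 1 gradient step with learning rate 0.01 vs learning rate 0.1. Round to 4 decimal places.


With lr=0.01: w_new = 7.1 - 0.01 * 2.4 = 7.076
With lr=0.1: w_new = 7.1 - 0.1 * 2.4 = 6.86
Absolute difference = |7.076 - 6.86|
= 0.2160

0.2160


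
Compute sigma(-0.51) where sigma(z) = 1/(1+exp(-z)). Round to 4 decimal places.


sigmoid(z) = 1 / (1 + exp(-z))
exp(-(-0.51)) = exp(0.51) = 1.6653
1 + 1.6653 = 2.6653
1 / 2.6653 = 0.3752

0.3752


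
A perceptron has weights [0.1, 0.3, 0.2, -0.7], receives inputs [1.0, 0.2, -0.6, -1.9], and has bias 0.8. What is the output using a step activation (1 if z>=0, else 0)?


z = w . x + b
= 0.1*1.0 + 0.3*0.2 + 0.2*-0.6 + -0.7*-1.9 + 0.8
= 0.1 + 0.06 + -0.12 + 1.33 + 0.8
= 1.37 + 0.8
= 2.17
Since z = 2.17 >= 0, output = 1

1


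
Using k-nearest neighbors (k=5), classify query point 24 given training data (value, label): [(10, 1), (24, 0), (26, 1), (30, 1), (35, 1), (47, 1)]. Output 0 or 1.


Distances from query 24:
Point 24 (class 0): distance = 0
Point 26 (class 1): distance = 2
Point 30 (class 1): distance = 6
Point 35 (class 1): distance = 11
Point 10 (class 1): distance = 14
K=5 nearest neighbors: classes = [0, 1, 1, 1, 1]
Votes for class 1: 4 / 5
Majority vote => class 1

1


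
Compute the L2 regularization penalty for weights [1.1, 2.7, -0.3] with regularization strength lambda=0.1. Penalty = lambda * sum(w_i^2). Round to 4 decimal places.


Squaring each weight:
1.1^2 = 1.21
2.7^2 = 7.29
(-0.3)^2 = 0.09
Sum of squares = 8.59
Penalty = 0.1 * 8.59 = 0.8590

0.8590


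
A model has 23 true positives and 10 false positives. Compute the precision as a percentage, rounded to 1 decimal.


Precision = TP / (TP + FP) * 100
= 23 / (23 + 10)
= 23 / 33
= 0.697
= 69.7%

69.7


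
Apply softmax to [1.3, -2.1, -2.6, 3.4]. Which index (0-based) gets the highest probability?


Softmax is a monotonic transformation, so it preserves the argmax.
We need to find the index of the maximum logit.
Index 0: 1.3
Index 1: -2.1
Index 2: -2.6
Index 3: 3.4
Maximum logit = 3.4 at index 3

3


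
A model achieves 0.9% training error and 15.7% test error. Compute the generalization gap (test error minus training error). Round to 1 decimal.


Generalization gap = test_error - train_error
= 15.7 - 0.9
= 14.8%
A large gap suggests overfitting.

14.8


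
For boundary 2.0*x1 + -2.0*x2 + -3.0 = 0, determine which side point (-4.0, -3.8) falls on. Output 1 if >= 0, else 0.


Compute 2.0 * -4.0 + -2.0 * -3.8 + -3.0
= -8.0 + 7.6 + -3.0
= -3.4
Since -3.4 < 0, the point is on the negative side.

0


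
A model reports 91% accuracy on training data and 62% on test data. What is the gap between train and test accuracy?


Gap = train_accuracy - test_accuracy
= 91 - 62
= 29%
This large gap strongly indicates overfitting.

29


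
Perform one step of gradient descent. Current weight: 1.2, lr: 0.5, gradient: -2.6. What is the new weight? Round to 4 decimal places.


w_new = w_old - lr * gradient
= 1.2 - 0.5 * -2.6
= 1.2 - (-1.3)
= 2.5000

2.5000


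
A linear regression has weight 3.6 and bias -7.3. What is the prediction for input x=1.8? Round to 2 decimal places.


y = 3.6 * 1.8 + (-7.3)
= 6.48 + (-7.3)
= -0.82

-0.82


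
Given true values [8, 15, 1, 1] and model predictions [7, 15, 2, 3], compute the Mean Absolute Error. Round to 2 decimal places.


Absolute errors: [1, 0, 1, 2]
Sum of absolute errors = 4
MAE = 4 / 4 = 1.00

1.00


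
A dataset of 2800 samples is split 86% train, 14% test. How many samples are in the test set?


Train samples = 2800 * 86% = 2408
Test samples = 2800 - 2408
= 392

392


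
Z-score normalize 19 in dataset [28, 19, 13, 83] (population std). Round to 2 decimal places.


Mean = (28 + 19 + 13 + 83) / 4 = 35.75
Variance = sum((x_i - mean)^2) / n = 772.6875
Std = sqrt(772.6875) = 27.7973
Z = (x - mean) / std
= (19 - 35.75) / 27.7973
= -16.75 / 27.7973
= -0.60

-0.60


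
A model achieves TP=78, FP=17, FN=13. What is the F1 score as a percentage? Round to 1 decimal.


Precision = TP / (TP + FP) = 78 / 95 = 0.8211
Recall = TP / (TP + FN) = 78 / 91 = 0.8571
F1 = 2 * P * R / (P + R)
= 2 * 0.8211 * 0.8571 / (0.8211 + 0.8571)
= 1.4075 / 1.6782
= 0.8387
As percentage: 83.9%

83.9


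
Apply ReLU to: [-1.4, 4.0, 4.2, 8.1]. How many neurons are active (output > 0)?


ReLU(x) = max(0, x) for each element:
ReLU(-1.4) = 0
ReLU(4.0) = 4.0
ReLU(4.2) = 4.2
ReLU(8.1) = 8.1
Active neurons (>0): 3

3


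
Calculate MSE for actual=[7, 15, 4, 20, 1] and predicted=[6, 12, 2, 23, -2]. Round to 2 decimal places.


Differences: [1, 3, 2, -3, 3]
Squared errors: [1, 9, 4, 9, 9]
Sum of squared errors = 32
MSE = 32 / 5 = 6.40

6.40


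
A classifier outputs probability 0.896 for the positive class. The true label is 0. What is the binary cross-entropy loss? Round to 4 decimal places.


For y=0: Loss = -log(1-p)
= -log(1 - 0.896)
= -log(0.104)
= -(-2.2634)
= 2.2634

2.2634


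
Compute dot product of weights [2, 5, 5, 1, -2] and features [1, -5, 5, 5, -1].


Element-wise products:
2 * 1 = 2
5 * -5 = -25
5 * 5 = 25
1 * 5 = 5
-2 * -1 = 2
Sum = 2 + -25 + 25 + 5 + 2
= 9

9


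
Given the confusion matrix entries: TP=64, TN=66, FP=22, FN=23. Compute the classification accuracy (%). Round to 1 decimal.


Accuracy = (TP + TN) / (TP + TN + FP + FN) * 100
= (64 + 66) / (64 + 66 + 22 + 23)
= 130 / 175
= 0.7429
= 74.3%

74.3


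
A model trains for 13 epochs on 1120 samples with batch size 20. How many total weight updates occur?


Iterations per epoch = 1120 / 20 = 56
Total updates = iterations_per_epoch * epochs
= 56 * 13
= 728

728


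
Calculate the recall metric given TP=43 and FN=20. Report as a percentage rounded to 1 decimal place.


Recall = TP / (TP + FN) * 100
= 43 / (43 + 20)
= 43 / 63
= 0.6825
= 68.3%

68.3


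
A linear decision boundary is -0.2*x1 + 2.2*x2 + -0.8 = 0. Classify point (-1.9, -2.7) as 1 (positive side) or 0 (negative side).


Compute -0.2 * -1.9 + 2.2 * -2.7 + -0.8
= 0.38 + -5.94 + -0.8
= -6.36
Since -6.36 < 0, the point is on the negative side.

0


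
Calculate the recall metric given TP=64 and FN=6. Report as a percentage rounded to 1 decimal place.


Recall = TP / (TP + FN) * 100
= 64 / (64 + 6)
= 64 / 70
= 0.9143
= 91.4%

91.4


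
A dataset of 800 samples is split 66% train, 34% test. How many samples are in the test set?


Train samples = 800 * 66% = 528
Test samples = 800 - 528
= 272

272


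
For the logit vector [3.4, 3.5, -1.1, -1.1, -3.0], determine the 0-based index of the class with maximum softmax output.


Softmax is a monotonic transformation, so it preserves the argmax.
We need to find the index of the maximum logit.
Index 0: 3.4
Index 1: 3.5
Index 2: -1.1
Index 3: -1.1
Index 4: -3.0
Maximum logit = 3.5 at index 1

1
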